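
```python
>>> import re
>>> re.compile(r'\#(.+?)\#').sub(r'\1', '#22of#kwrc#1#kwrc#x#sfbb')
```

Because the quantifier is non-greedy, it stops expanding at the earliest point where the rest of the pattern can succeed.
Matches: at [0:6] → '#22of#'; at [10:13] → '#1#'; at [17:20] → '#x#'.
The replacement refers to a captured group, so each match is rewritten using its own captured text.

'22ofkwrc1kwrcxsfbb'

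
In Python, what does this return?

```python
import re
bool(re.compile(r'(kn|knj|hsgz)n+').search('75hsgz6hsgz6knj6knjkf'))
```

`re.search` scans for the first position where the pattern succeeds.
Here the pattern never matches, so the call returns None, and `bool(None)` is False.

False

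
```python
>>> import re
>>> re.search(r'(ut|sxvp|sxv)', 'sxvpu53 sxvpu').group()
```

Alternation isn't longest-match — the leftmost alternative that fits at this position is chosen.
The match spans [0:4] → 'sxvp'.

'sxvp'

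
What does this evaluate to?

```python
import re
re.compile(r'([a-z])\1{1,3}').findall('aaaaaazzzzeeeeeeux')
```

['a', 'a', 'z', 'e', 'e']

After group 1 captures some text, `\1` only succeeds where that same text appears again.
One capturing group, so `findall` returns just the captured substring from each match — 5 in all.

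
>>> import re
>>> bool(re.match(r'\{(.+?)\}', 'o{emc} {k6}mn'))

`match` is anchored at position 0; if the pattern doesn't fit there, it returns None.
Here position 0 doesn't satisfy it, so the call returns None, and `bool(None)` is False.

False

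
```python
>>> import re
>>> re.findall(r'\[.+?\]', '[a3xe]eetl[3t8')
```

['[a3xe]']

Matches: at [0:6] → '[a3xe]'.
Since nothing is captured, `findall` lists the 1 matched substring directly.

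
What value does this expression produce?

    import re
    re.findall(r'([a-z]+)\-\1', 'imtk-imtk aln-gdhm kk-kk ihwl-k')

`\1` has to match the exact text group 1 already captured.
Because there's exactly one group, `findall` drops the full match and keeps group 1 from each hit.

['imtk', 'kk']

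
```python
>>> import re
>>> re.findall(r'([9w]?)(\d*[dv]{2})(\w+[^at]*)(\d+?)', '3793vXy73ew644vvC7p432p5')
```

With 4 capturing groups, `findall` returns a 4-tuple per match.

[('w', '644vv', 'C7p432p', '5')]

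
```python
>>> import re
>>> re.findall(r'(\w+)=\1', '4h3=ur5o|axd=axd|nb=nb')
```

A backreference is literal: `\1` must see the identical characters the first group matched.
Matches: at [9:16] match 'axd=axd', group 1 = 'axd'; at [17:22] match 'nb=nb', group 1 = 'nb'.
With a single group, `findall` returns only what that group captured — 2 items.

['axd', 'nb']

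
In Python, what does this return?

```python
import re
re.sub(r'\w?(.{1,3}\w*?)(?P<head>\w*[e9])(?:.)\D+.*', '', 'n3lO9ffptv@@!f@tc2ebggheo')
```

''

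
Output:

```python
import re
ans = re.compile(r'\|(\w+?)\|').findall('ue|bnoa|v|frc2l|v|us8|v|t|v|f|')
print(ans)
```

With a single group, `findall` returns only what that group captured — 5 items.

['bnoa', 'frc2l', 'us8', 't', 'f']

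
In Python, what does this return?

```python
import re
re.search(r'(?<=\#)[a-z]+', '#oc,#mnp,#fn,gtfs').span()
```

(1, 3)

The lookaround is zero-width — it requires the adjacent text to match without consuming it, so the asserted text isn't part of the match.
The match spans [1:3] → 'oc'.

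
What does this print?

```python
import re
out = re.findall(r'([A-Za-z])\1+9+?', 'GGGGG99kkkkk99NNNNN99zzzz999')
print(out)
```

['G', 'k', 'N', 'z']

After group 1 captures some text, `\1` only succeeds where that same text appears again.
Scanning left to right: at [0:6] match 'GGGGG9', group 1 = 'G'; at [7:13] match 'kkkkk9', group 1 = 'k'; at [14:20] match 'NNNNN9', group 1 = 'N'; at [21:26] match 'zzzz9', group 1 = 'z'.
With a single group, `findall` returns only what that group captured — 4 items.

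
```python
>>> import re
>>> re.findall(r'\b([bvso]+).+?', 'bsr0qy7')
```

['bs']

This matches a word boundary (`\b`, zero-width); then one or more of one of [bvso] (captured); then one or more of any character (lazy).
Walking the string: at [0:3] match 'bsr', group 1 = 'bs'.
Because there's exactly one group, `findall` drops the full match and keeps group 1 from the one hit.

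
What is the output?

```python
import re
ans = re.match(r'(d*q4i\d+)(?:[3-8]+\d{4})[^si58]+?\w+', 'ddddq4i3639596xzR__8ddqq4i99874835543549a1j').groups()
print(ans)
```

('ddddq4i36',)

This matches zero or more of a literal 'd', then the literal 'q4i', then one or more of a digit (captured); then one or more of a character in [3-8], then exactly 4 of a digit (non-capturing group); then one or more of any character except [si58] (lazy), then one or more of a word character.
`match` is anchored at position 0; if the pattern doesn't fit there, it returns None.
The match spans [0:43] → 'ddddq4i3639596xzR__8ddqq4i99874835543549a1j'.
Captured: group 1 = 'ddddq4i36'.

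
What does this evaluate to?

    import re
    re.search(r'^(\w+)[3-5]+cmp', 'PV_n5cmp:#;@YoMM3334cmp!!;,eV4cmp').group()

'PV_n5cmp'

This matches anchored at the start of the string; then one or more of a word character (captured); then one or more of a character in [3-5], then the literal 'cmp'.
The match spans [0:8] → 'PV_n5cmp'.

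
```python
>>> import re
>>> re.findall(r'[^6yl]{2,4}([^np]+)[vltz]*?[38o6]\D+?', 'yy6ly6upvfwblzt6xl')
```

['wblzt']

The pattern matches 2 to 4 of any character except [6yl]; then one or more of any character except [np] (captured); then zero or more of one of [vltz] (lazy), then one of [38o6], then one or more of a non-digit (lazy).
Walking the string: at [6:17] match 'upvfwblzt6x', group 1 = 'wblzt'.
With a single group, `findall` returns only what that group captured — 1 item.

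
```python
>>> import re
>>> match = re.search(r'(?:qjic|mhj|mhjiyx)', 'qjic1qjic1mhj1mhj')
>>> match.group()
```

'qjic'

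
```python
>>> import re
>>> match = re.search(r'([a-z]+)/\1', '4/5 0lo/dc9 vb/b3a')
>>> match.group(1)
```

The match spans [13:16] → 'b/b'.
Captured: group 1 = 'b'.

'b'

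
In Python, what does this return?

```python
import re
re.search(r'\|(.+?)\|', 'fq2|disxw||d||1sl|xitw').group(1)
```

'disxw'

`search` walks the string left to right and returns the first match it finds.
The match spans [3:10] → '|disxw|'.
Captured: group 1 = 'disxw'.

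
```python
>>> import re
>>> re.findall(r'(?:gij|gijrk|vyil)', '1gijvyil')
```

With no groups in the pattern, `findall` gives back each whole match — 2 here.

['gij', 'vyil']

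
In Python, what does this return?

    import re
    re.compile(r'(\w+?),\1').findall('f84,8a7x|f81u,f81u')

After group 1 captures some text, `\1` only succeeds where that same text appears again.
One capturing group, so `findall` returns just the captured substring from the one match — 1 in all.

['f81u']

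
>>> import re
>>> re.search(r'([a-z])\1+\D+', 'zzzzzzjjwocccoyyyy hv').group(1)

'z'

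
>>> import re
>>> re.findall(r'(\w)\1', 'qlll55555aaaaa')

A backreference is literal: `\1` must see the identical characters the first group matched.
Walking the string: at [1:3] match 'll', group 1 = 'l'; at [4:6] match '55', group 1 = '5'; at [6:8] match '55', group 1 = '5'; at [9:11] match 'aa', group 1 = 'a'; at [11:13] match 'aa', group 1 = 'a'.
With a single group, `findall` returns only what that group captured — 5 items.

['l', '5', '5', 'a', 'a']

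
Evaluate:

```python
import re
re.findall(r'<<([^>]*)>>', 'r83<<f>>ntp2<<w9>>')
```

Walking the string: at [3:8] match '<<f>>', group 1 = 'f'; at [12:18] match '<<w9>>', group 1 = 'w9'.
With a single group, `findall` returns only what that group captured — 2 items.

['f', 'w9']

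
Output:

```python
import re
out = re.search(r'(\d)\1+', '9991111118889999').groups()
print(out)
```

('9',)

A backreference is literal: `\1` must see the identical characters the first group matched.
`re.search` tries every starting position until one works.
The match spans [0:3] → '999'.
Captured: group 1 = '9'.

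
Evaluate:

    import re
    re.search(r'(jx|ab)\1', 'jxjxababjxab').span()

(0, 4)

The backreference `\1` re-matches whatever the first group consumed, character for character.
`re.search` scans for the first position where the pattern succeeds.
The match spans [0:4] → 'jxjx'.
Captured: group 1 = 'jx'.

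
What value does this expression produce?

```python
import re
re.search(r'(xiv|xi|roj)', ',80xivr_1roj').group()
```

'xiv'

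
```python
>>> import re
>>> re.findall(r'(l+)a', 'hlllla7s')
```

['llll']

Pattern: one or more of a literal 'l' (captured); then a literal 'a'.
Scanning left to right: at [1:6] match 'lllla', group 1 = 'llll'.
With a single group, `findall` returns only what that group captured — 1 item.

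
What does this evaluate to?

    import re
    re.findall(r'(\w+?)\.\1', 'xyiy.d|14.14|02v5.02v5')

['14', '02v5']

After group 1 captures some text, `\1` only succeeds where that same text appears again.
Matches: at [7:12] match '14.14', group 1 = '14'; at [13:22] match '02v5.02v5', group 1 = '02v5'.
`findall` collects group 1 from each match (2 total).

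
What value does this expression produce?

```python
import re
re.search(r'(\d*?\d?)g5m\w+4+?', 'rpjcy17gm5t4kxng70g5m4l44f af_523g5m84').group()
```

This matches zero or more of a digit (lazy), then optionally a digit (captured); then the literal 'g5m', then one or more of a word character, then one or more of a literal '4' (lazy).
`re.search` scans for the first position where the pattern succeeds.
The match spans [16:25] → '70g5m4l44'.
Captured: group 1 = '70'.

'70g5m4l44'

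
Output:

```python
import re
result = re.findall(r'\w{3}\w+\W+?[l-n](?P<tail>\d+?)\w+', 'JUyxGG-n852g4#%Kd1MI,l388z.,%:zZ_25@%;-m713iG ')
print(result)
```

This matches exactly 3 of a word character, then one or more of a word character; then one or more of a non-word character (lazy), then a character in [l-n]; then one or more of a digit (lazy) (captured as 'tail'); then one or more of a word character.
Because there's exactly one group, `findall` drops the full match and keeps group 1 from each hit.

['8', '3', '7']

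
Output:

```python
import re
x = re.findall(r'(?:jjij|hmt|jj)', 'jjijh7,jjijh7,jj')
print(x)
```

Alternation tries branches left to right and keeps the first one that lets the overall match succeed at that position.
`findall` yields the raw match text (3 of them) because the pattern has no groups.

['jjij', 'jjij', 'jj']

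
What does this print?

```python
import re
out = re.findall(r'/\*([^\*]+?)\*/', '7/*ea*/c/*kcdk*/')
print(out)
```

With a single group, `findall` returns only what that group captured — 2 items.

['ea', 'kcdk']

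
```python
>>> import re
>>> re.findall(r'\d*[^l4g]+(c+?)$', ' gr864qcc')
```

Because there's exactly one group, `findall` drops the full match and keeps group 1 from the one hit.

['c']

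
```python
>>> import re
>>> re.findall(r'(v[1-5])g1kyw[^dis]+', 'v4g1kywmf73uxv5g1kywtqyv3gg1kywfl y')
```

['v4']

This matches the literal 'v', then a character in [1-5] (captured); then the literal 'g1k', then the literal 'yw', then one or more of any character except [dis].
Scanning left to right: at [0:35] match 'v4g1kywmf73uxv5g1kywtqyv3gg1kywfl y', group 1 = 'v4'.
Because there's exactly one group, `findall` drops the full match and keeps group 1 from the one hit.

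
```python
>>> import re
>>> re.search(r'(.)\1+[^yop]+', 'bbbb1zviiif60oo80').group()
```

'bbbb1zviiif60'

`\1` has to match the exact text group 1 already captured.
The match spans [0:13] → 'bbbb1zviiif60'.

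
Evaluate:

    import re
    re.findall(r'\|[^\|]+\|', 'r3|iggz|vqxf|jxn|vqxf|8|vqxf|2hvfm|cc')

['|iggz|', '|jxn|', '|8|', '|2hvfm|']

Since nothing is captured, `findall` lists the 4 matched substrings directly.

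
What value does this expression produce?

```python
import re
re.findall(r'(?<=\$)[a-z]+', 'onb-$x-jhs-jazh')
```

['x']

The positive lookaround only admits positions where the adjacent text matches; those characters stay outside the span.
`findall` yields the raw match text (1 of them) because the pattern has no groups.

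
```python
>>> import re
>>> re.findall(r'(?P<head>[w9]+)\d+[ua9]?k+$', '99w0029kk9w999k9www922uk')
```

['9www9']

Pattern: one or more of one of [w9] (captured as 'head'); then one or more of a digit, then optionally one of [ua9], then one or more of the literal 'k'; then anchored at the end.
Matches: at [15:24] match '9www922uk', group 1 = '9www9'.
With a single group, `findall` returns only what that group captured — 1 item.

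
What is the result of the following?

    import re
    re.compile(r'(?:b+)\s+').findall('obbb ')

This matches one or more of a literal 'b' (non-capturing group); then one or more of whitespace.
Walking the string: at [1:5] → 'bbb '.
`findall` yields the raw match text (1 of them) because the pattern has no groups.

['bbb ']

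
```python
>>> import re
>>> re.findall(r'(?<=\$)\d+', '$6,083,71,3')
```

['6']

Lookahead/lookbehind check context without consuming it, so the matched span excludes the asserted characters.
Since nothing is captured, `findall` lists the 1 matched substring directly.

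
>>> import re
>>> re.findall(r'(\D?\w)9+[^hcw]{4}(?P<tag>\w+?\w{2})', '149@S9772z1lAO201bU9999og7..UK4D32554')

This matches optionally a non-digit, then a word character (captured); then one or more of a literal '9', then exactly 4 of any character except [hcw]; then one or more of a word character (lazy), then exactly 2 of a word character (captured as 'tag').
Scanning left to right: at [1:10] match '49@S9772z', groups = ('4', '72z').
Multiple groups make `findall` return tuples — one 2-tuple for the one match.

[('4', '72z')]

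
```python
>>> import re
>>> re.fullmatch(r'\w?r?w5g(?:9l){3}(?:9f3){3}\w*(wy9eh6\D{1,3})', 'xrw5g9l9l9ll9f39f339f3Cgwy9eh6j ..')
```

None

`re.fullmatch` requires the pattern to consume the entire string.
Here there's no way to consume every character, so the call returns None.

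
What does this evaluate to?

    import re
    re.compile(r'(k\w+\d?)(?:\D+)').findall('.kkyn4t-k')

This matches the literal 'k', then one or more of a word character, then optionally a digit (captured); then one or more of a non-digit (non-capturing group).
Walking the string: at [1:9] match 'kkyn4t-k', group 1 = 'kkyn4t'.
One capturing group, so `findall` returns just the captured substring from the one match — 1 in all.

['kkyn4t']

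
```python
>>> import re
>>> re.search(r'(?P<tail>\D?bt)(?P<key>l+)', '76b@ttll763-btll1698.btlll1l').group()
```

'-btll'

The match spans [11:16] → '-btll'.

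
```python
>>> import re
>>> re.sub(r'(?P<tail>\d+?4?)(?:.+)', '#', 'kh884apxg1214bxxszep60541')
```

'kh#'

The pattern matches one or more of a digit (lazy), then optionally a literal '4' (captured as 'tail'); then one or more of any character (non-capturing group).
Every occurrence is swapped for '#'.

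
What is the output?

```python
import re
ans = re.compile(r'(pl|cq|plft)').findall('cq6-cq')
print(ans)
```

['cq', 'cq']

Scanning left to right: at [0:2] match 'cq', group 1 = 'cq'; at [4:6] match 'cq', group 1 = 'cq'.
With a single group, `findall` returns only what that group captured — 2 items.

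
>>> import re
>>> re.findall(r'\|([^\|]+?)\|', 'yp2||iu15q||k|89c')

['iu15q', 'k']

Scanning left to right: at [4:11] match '|iu15q|', group 1 = 'iu15q'; at [11:14] match '|k|', group 1 = 'k'.
One capturing group, so `findall` returns just the captured substring from each match — 2 in all.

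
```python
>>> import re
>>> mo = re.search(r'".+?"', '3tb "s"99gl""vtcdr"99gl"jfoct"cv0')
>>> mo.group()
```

A non-greedy quantifier consumes as few characters as it can — just enough that the remainder of the pattern still matches from where it stops; whatever follows it matches normally.
The match spans [4:7] → '"s"'.

'"s"'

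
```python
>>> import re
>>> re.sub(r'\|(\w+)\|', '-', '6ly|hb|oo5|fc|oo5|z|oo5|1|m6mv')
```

'6ly-oo5-oo5-oo5-m6mv'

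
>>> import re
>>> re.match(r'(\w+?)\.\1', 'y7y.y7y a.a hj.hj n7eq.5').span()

`re.match` won't scan ahead — the pattern has to work from the very first character.
The match spans [0:7] → 'y7y.y7y'.

(0, 7)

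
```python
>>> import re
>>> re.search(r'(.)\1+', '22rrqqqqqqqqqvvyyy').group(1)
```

'2'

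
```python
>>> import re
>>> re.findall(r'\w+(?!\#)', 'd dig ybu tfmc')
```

['d', 'dig', 'ybu', 'tfmc']

The negative lookahead/lookbehind blocks any match where the forbidden context is present.
Since nothing is captured, `findall` lists the 4 matched substrings directly.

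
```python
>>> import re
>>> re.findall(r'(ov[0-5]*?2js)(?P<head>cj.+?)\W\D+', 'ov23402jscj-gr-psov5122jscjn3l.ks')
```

A non-greedy quantifier consumes as few characters as it can — just enough that the remainder of the pattern still matches from where it stops; whatever follows it matches normally.
2 groups means the one result is a tuple of 2 captured strings — 1 here.

[('ov23402js', 'cj-gr')]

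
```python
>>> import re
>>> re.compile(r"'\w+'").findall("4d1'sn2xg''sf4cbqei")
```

["'sn2xg'"]

With no groups in the pattern, `findall` gives back each whole match — 1 here.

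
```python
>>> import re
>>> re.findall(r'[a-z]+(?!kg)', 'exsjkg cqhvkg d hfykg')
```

['exsjkg', 'cqhvkg', 'd', 'hfykg']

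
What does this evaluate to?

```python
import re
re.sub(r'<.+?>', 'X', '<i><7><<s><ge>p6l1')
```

'XXXXp6l1'

With the lazy modifier that quantifier settles for the fewest repetitions that let the rest of the pattern succeed (the atoms after it are unaffected and can still be greedy).
`sub` substitutes 'X' at each match site.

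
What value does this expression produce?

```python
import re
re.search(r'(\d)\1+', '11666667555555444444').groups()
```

('1',)

`\1` has to match the exact text group 1 already captured.
Unlike `match`, `search` isn't anchored — it looks for the pattern anywhere in the string.
The match spans [0:2] → '11'.
Captured: group 1 = '1'.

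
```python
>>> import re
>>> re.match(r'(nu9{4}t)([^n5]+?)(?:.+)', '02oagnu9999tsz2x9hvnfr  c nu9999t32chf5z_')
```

None

With `match`, the pattern is implicitly anchored at the beginning.
Here the pattern fails at index 0, so the call returns None.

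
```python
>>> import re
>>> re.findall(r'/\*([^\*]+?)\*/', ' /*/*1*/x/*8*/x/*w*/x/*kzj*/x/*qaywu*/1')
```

['1', '8', 'w', 'kzj', 'qaywu']

Matches: at [3:8] match '/*1*/', group 1 = '1'; at [9:14] match '/*8*/', group 1 = '8'; at [15:20] match '/*w*/', group 1 = 'w'; at [21:28] match '/*kzj*/', group 1 = 'kzj'; at [29:38] match '/*qaywu*/', group 1 = 'qaywu'.
`findall` collects group 1 from each match (5 total).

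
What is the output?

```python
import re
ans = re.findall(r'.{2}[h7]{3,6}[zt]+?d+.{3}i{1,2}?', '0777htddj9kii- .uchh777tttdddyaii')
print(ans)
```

Pattern: exactly 2 of any character, then 3 to 6 of one of [h7], then one or more of one of [zt] (lazy); then one or more of the literal 'd', then exactly 3 of any character, then 1 to 2 of a literal 'i' (lazy).
With the lazy modifier that quantifier settles for the fewest repetitions that let the rest of the pattern succeed (the atoms after it are unaffected and can still be greedy).
Matches: at [0:12] → '0777htddj9ki'; at [16:33] → 'uchh777tttdddyaii'.
Since nothing is captured, `findall` lists the 2 matched substrings directly.

['0777htddj9ki', 'uchh777tttdddyaii']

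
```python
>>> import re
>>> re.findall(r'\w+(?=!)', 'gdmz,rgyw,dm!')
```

The positive lookaround only admits positions where the adjacent text matches; those characters stay outside the span.
`findall` yields the raw match text (1 of them) because the pattern has no groups.

['dm']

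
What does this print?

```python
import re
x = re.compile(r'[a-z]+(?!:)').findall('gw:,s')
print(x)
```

['g', 's']

`(?!…)`/`(?<!…)` only lets a position through if the neighbouring text does NOT match; no characters are consumed.
Walking the string: at [0:1] → 'g'; at [4:5] → 's'.
`findall` yields the raw match text (2 of them) because the pattern has no groups.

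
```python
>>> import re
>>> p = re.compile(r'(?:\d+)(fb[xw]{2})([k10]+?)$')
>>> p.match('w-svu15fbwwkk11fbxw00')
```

None

`re.match` won't scan ahead — the pattern has to work from the very first character.
Here the pattern fails at index 0, so the call returns None.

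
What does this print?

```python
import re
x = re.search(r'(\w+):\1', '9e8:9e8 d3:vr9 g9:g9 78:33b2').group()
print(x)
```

9e8:9e8

After group 1 captures some text, `\1` only succeeds where that same text appears again.
`re.search` tries every starting position until one works.
The match spans [0:7] → '9e8:9e8'.
Captured: group 1 = '9e8'.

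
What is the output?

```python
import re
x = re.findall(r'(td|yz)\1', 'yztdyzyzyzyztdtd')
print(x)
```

After group 1 captures some text, `\1` only succeeds where that same text appears again.
Matches: at [4:8] match 'yzyz', group 1 = 'yz'; at [8:12] match 'yzyz', group 1 = 'yz'; at [12:16] match 'tdtd', group 1 = 'td'.
With a single group, `findall` returns only what that group captured — 3 items.

['yz', 'yz', 'td']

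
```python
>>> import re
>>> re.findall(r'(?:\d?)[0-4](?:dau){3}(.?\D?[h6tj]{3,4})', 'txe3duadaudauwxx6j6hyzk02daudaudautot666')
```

['tot666']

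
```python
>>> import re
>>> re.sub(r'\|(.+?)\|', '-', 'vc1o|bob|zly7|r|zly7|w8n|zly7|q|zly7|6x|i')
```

'vc1o-zly7-zly7-zly7-zly7-i'

With the lazy modifier that quantifier settles for the fewest repetitions that let the rest of the pattern succeed (the atoms after it are unaffected and can still be greedy).
`sub` substitutes '-' at each match site.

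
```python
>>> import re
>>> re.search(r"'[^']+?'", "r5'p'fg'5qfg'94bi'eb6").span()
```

(2, 5)

The match spans [2:5] → "'p'".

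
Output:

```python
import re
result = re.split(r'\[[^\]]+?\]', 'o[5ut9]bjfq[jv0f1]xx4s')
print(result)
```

['o', 'bjfq', 'xx4s']

The string is cut at each match, leaving 3 pieces.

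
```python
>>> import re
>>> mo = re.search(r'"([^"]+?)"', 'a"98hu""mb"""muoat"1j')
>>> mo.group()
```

The match spans [1:7] → '"98hu"'.

'"98hu"'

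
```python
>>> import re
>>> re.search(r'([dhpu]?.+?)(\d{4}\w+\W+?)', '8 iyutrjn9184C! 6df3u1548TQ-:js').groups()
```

Pattern: optionally one of [dhpu], then one or more of any character (lazy) (captured); then exactly 4 of a digit, then one or more of a word character, then one or more of a non-word character (lazy) (captured).
Unlike `match`, `search` isn't anchored — it looks for the pattern anywhere in the string.
The match spans [0:15] → '8 iyutrjn9184C!'.
Captured: group 1 = '8 iyutrjn', group 2 = '9184C!'.

('8 iyutrjn', '9184C!')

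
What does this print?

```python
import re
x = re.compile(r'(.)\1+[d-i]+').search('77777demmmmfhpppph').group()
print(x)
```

After group 1 captures some text, `\1` only succeeds where that same text appears again.
The match spans [0:7] → '77777de'.

77777de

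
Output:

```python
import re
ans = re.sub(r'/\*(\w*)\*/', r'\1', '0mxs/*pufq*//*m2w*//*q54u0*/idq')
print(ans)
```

Matches: at [4:12] → '/*pufq*/'; at [12:19] → '/*m2w*/'; at [19:28] → '/*q54u0*/'.
Each match is replaced using the text its own group 1 captured.

0mxspufqm2wq54u0idq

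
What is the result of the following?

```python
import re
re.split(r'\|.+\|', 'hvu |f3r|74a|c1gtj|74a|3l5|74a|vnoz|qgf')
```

['hvu ', 'qgf']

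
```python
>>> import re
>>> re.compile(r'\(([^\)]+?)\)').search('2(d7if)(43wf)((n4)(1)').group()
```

The match spans [1:7] → '(d7if)'.

'(d7if)'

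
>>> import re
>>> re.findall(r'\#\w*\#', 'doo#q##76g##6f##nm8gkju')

['#q#', '#76g#', '#6f#']

Walking the string: at [3:6] → '#q#'; at [6:11] → '#76g#'; at [11:15] → '#6f#'.
No capturing groups, so `findall` returns the 3 full match strings.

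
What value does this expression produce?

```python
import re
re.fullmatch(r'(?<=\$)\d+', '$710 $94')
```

None

`fullmatch` succeeds only if the pattern covers the string from start to end.
Here the pattern can't cover the whole string, so the call returns None.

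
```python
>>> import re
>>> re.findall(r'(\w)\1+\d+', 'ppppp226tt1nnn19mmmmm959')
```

`\1` is not a pattern — it's the concrete string captured by group 1, re-applied verbatim.
`findall` collects group 1 from each match (4 total).

['p', 't', 'n', 'm']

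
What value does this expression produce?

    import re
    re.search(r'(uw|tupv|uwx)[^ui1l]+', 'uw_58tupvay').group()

'uw_58t'

The match spans [0:6] → 'uw_58t'.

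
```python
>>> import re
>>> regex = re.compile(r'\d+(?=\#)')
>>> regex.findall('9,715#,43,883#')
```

['715', '883']

Because the assertion is zero-width, the text it checks is not consumed and won't appear in the result.
Walking the string: at [2:5] → '715'; at [10:13] → '883'.
Since nothing is captured, `findall` lists the 2 matched substrings directly.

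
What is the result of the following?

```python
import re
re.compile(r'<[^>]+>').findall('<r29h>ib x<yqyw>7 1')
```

['<r29h>', '<yqyw>']

Walking the string: at [0:6] → '<r29h>'; at [10:16] → '<yqyw>'.
No capturing groups, so `findall` returns the 2 full match strings.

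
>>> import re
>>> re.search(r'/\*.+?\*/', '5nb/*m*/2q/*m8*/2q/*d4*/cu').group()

'/*m*/'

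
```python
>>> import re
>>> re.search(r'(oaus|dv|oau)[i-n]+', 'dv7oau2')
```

None

Unlike `match`, `search` isn't anchored — it looks for the pattern anywhere in the string.
Here no position works, so the call returns None.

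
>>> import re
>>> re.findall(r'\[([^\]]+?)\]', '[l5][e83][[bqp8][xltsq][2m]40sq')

['l5', 'e83', '[bqp8', 'xltsq', '2m']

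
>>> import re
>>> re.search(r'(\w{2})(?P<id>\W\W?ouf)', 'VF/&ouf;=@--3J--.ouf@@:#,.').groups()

This matches exactly 2 of a word character (captured); then a non-word character, then optionally a non-word character, then the literal 'ouf' (captured as 'id').
`re.search` scans for the first position where the pattern succeeds.
The match spans [0:7] → 'VF/&ouf'.
Captured: group 1 = 'VF', group 2 = '/&ouf'.

('VF', '/&ouf')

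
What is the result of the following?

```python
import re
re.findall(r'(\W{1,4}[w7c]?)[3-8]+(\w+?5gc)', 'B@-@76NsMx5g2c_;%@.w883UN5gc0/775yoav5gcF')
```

[(';%@.w', 'UN5gc'), ('/7', 'yoav5gc')]

This matches 1 to 4 of a non-word character, then optionally one of [w7c] (captured); then one or more of a character in [3-8]; then one or more of a word character (lazy), then the literal '5gc' (captured).
Matches: at [15:28] match ';%@.w883UN5gc', groups = (';%@.w', 'UN5gc'); at [29:40] match '/775yoav5gc', groups = ('/7', 'yoav5gc').
Multiple groups make `findall` return tuples — one 2-tuple for each match.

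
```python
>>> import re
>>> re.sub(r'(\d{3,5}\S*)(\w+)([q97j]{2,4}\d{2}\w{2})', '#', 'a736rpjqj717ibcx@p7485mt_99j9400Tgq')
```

Every occurrence is swapped for '#'.

'a#gq'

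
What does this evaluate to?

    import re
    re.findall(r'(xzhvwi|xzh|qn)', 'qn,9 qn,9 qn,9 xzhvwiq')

['qn', 'qn', 'qn', 'xzhvwi']

`|` is ordered: at each position the engine commits to the first alternative that works.
`findall` collects group 1 from each match (4 total).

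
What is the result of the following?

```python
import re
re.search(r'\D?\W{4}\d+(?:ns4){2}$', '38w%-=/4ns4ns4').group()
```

The pattern matches optionally a non-digit, then exactly 4 of a non-word character; then one or more of a digit, then the literal 'ns4' repeated 2 times; then anchored at the end.
`re.search` tries every starting position until one works.
The match spans [2:14] → 'w%-=/4ns4ns4'.

'w%-=/4ns4ns4'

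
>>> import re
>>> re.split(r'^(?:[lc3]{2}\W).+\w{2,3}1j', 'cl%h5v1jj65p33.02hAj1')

['', 'j65p33.02hAj1']

The pattern matches anchored at the start of the string; then exactly 2 of one of [lc3], then a non-word character (non-capturing group); then one or more of any character; then 2 to 3 of a word character, then the literal '1j'.
Matches to split on: at [0:8] → 'cl%h5v1j'.
Each match becomes a cut point; 2 segments remain.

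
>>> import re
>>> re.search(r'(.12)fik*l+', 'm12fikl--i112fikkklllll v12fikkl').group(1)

'm12'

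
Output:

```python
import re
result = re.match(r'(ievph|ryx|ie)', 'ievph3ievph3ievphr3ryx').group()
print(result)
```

`match` is anchored at position 0; if the pattern doesn't fit there, it returns None.
The match spans [0:5] → 'ievph'.

ievph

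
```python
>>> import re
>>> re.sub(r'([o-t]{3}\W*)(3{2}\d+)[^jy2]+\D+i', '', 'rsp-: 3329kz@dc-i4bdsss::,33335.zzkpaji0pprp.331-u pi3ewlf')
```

'0p3ewlf'

Pattern: exactly 3 of a character in [o-t], then zero or more of a non-word character (captured); then exactly 2 of a literal '3', then one or more of a digit (captured); then one or more of any character except [jy2], then one or more of a non-digit, then the literal 'i'.
`sub` substitutes '' at each match site.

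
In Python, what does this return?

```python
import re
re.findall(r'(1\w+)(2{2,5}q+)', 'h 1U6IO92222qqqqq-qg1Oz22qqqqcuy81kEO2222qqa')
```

[('1U6IO922', '22qqqqq'), ('1Oz22qqqqcuy81kEO22', '22qq')]

The pattern matches the literal '1', then one or more of a word character (captured); then 2 to 5 of a literal '2', then one or more of the literal 'q' (captured).
`findall` packs the 2 group values into a tuple for every match.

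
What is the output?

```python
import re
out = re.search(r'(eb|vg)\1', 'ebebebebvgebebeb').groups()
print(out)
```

The backreference `\1` re-matches whatever the first group consumed, character for character.
`re.search` tries every starting position until one works.
The match spans [0:4] → 'ebeb'.
Captured: group 1 = 'eb'.

('eb',)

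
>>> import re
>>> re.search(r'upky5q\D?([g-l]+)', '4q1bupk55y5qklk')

None

The pattern matches the literal 'upk', then the literal 'y5q', then optionally a non-digit; then one or more of a character in [g-l] (captured).
`re.search` tries every starting position until one works.
Here nothing in the string fits, so the call returns None.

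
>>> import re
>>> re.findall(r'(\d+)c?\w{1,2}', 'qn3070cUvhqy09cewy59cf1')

['3070', '09', '59']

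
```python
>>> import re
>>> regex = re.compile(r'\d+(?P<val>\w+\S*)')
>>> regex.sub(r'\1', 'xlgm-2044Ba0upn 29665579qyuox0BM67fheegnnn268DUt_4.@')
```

'xlgm-Ba0upn qyuox0BM67fheegnnn268DUt_4.@'

Pattern: one or more of a digit; then one or more of a word character, then zero or more of a non-whitespace character (captured as 'val').
Matches: at [5:15] → '2044Ba0upn'; at [16:52] → '29665579qyuox0BM67fheegnnn268DUt_4.@'.
Each match is replaced using the text its own group 1 captured.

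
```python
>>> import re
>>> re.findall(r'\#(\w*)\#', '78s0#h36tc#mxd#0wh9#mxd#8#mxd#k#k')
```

Because there's exactly one group, `findall` drops the full match and keeps group 1 from each hit.

['h36tc', '0wh9', '8', 'k']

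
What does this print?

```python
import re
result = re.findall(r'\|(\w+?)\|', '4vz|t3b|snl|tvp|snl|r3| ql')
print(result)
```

['t3b', 'tvp', 'r3']

One capturing group, so `findall` returns just the captured substring from each match — 3 in all.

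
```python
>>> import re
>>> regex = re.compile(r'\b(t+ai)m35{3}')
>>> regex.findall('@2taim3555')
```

[]

Pattern: a word boundary (`\b`, zero-width); then one or more of a literal 't', then the literal 'ai' (captured); then the literal 'm3', then exactly 3 of a literal '5'.
Because there's exactly one group, `findall` drops the full match and keeps group 1 from each hit.
Nothing in the string satisfies the pattern, so the list is empty.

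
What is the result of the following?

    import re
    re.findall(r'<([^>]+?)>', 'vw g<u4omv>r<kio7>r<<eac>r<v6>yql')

One capturing group, so `findall` returns just the captured substring from each match — 4 in all.

['u4omv', 'kio7', '<eac', 'v6']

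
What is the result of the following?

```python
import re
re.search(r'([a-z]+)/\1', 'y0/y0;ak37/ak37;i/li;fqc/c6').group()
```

`\1` has to match the exact text group 1 already captured.
`re.search` scans for the first position where the pattern succeeds.
The match spans [23:26] → 'c/c'.
Captured: group 1 = 'c'.

'c/c'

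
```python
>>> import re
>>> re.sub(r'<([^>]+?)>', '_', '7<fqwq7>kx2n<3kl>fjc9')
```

'7_kx2n_fjc9'

Matches: at [1:8] → '<fqwq7>'; at [12:17] → '<3kl>'.
Every occurrence is swapped for '_'.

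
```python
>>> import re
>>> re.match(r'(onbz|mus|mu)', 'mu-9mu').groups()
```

The match spans [0:2] → 'mu'.
Captured: group 1 = 'mu'.

('mu',)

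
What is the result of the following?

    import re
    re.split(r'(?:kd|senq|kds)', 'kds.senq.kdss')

Alternation tries branches left to right and keeps the first one that lets the overall match succeed at that position.
Matches to split on: at [0:2] → 'kd'; at [4:8] → 'senq'; at [9:11] → 'kd'.
Each match becomes a cut point; 4 segments remain.

['', 's.', '.', 'ss']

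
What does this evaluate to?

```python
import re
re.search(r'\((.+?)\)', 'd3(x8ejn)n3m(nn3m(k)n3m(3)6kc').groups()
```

Unlike `match`, `search` isn't anchored — it looks for the pattern anywhere in the string.
The match spans [2:9] → '(x8ejn)'.
Captured: group 1 = 'x8ejn'.

('x8ejn',)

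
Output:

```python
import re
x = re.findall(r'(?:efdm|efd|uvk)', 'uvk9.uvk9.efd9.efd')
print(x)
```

['uvk', 'uvk', 'efd', 'efd']

With no groups in the pattern, `findall` gives back each whole match — 4 here.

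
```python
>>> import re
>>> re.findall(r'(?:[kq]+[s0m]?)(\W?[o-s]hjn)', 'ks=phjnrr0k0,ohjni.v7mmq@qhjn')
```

['=phjn', ',ohjn', '@qhjn']

Pattern: one or more of one of [kq], then optionally one of [s0m] (non-capturing group); then optionally a non-word character, then a character in [o-s], then the literal 'hjn' (captured).
One capturing group, so `findall` returns just the captured substring from each match — 3 in all.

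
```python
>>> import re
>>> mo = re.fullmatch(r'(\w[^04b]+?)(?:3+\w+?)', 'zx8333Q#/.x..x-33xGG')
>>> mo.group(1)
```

The match spans [0:20] → 'zx8333Q#/.x..x-33xGG'.
Captured: group 1 = 'zx8333Q#/.x..x-'.

'zx8333Q#/.x..x-'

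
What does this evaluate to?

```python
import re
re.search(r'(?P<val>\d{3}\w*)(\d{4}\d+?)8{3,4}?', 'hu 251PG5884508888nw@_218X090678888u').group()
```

This matches exactly 3 of a digit, then zero or more of a word character (captured as 'val'); then exactly 4 of a digit, then one or more of a digit (lazy) (captured); then 3 to 4 of a literal '8' (lazy).
`search` walks the string left to right and returns the first match it finds.
The match spans [3:18] → '251PG5884508888'.
Captured: group 1 = '251PG58', group 2 = '84508'.

'251PG5884508888'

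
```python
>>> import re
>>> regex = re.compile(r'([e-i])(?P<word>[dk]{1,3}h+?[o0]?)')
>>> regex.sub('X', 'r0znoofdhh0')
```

The pattern matches a character in [e-i] (captured); then 1 to 3 of one of [dk], then one or more of a literal 'h' (lazy), then optionally one of [o0] (captured as 'word').
The `?` after the quantifier makes it lazy — it takes as little as possible before letting the rest of the pattern try.
Matches: at [6:9] → 'fdh'.
Every occurrence is swapped for 'X'.

'r0znooXh0'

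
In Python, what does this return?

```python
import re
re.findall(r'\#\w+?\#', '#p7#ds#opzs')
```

['#p7#']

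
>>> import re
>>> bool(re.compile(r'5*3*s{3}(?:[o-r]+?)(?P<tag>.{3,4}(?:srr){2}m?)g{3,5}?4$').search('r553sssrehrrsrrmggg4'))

The pattern matches zero or more of a literal '5', then zero or more of a literal '3', then exactly 3 of a literal 's'; then one or more of a character in [o-r] (lazy) (non-capturing group); then 3 to 4 of any character, then the literal 'srr' repeated 2 times, then optionally a literal 'm' (captured as 'tag'); then 3 to 5 of the literal 'g' (lazy), then the literal '4'; then anchored at the end.
`re.search` tries every starting position until one works.
Here nothing in the string fits, so the call returns None, and `bool(None)` is False.

False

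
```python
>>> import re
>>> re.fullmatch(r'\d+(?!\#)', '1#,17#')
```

The negative lookahead/lookbehind blocks any match where the forbidden context is present.
For `fullmatch`, every character of the input must be accounted for by the pattern.
Here the pattern can't cover the whole string, so the call returns None.

None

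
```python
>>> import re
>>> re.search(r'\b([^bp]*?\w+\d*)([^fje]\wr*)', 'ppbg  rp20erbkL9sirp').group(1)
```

Pattern: a word boundary (`\b`, zero-width); then zero or more of any character except [bp] (lazy), then one or more of a word character, then zero or more of a digit (captured); then any character except [fje], then a word character, then zero or more of the literal 'r' (captured).
`re.search` tries every starting position until one works.
The match spans [0:4] → 'ppbg'.
Captured: group 1 = 'pp', group 2 = 'bg'.

'pp'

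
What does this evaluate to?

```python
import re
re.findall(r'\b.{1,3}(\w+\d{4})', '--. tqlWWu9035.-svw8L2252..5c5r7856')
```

This matches a word boundary (`\b`, zero-width); then 1 to 3 of any character; then one or more of a word character, then exactly 4 of a digit (captured).
Walking the string: at [4:14] match 'tqlWWu9035', group 1 = 'WWu9035'; at [14:25] match '.-svw8L2252', group 1 = 'vw8L2252'; at [25:35] match '..5c5r7856', group 1 = 'c5r7856'.
With a single group, `findall` returns only what that group captured — 3 items.

['WWu9035', 'vw8L2252', 'c5r7856']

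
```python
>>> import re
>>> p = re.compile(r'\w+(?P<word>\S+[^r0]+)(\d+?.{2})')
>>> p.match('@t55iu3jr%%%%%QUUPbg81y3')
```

None

`re.match` only tries the pattern at the start of the string.
Here the string doesn't start with a match, so the call returns None.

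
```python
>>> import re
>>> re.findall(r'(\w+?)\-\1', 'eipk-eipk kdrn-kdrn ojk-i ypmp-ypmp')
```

['eipk', 'kdrn', 'ypmp']

A backreference is literal: `\1` must see the identical characters the first group matched.
Because there's exactly one group, `findall` drops the full match and keeps group 1 from each hit.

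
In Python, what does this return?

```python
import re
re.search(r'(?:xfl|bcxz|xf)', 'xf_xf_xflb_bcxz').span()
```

`re.search` tries every starting position until one works.
The match spans [0:2] → 'xf'.

(0, 2)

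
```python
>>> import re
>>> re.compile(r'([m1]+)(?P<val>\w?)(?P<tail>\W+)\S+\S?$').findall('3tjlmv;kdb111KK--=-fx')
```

[('m', 'v', ';')]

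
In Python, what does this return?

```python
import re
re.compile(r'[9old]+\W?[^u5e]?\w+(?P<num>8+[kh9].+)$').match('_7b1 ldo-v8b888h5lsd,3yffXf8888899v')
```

This matches one or more of one of [9old], then optionally a non-word character, then optionally any character except [u5e]; then one or more of a word character; then one or more of a literal '8', then one of [kh9], then one or more of any character (captured as 'num'); then anchored at the end.
`re.match` won't scan ahead — the pattern has to work from the very first character.
Here the pattern fails at index 0, so the call returns None.

None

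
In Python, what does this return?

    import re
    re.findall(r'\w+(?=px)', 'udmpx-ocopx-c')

Because the assertion is zero-width, the text it checks is not consumed and won't appear in the result.
Walking the string: at [0:3] → 'udm'; at [6:9] → 'oco'.
With no groups in the pattern, `findall` gives back each whole match — 2 here.

['udm', 'oco']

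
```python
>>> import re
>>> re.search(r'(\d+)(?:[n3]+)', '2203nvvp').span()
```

(0, 5)

This matches one or more of a digit (captured); then one or more of one of [n3] (non-capturing group).
`re.search` scans for the first position where the pattern succeeds.
The match spans [0:5] → '2203n'.
Captured: group 1 = '2203'.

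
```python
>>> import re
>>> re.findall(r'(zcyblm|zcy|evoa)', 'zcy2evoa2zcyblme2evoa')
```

['zcy', 'evoa', 'zcyblm', 'evoa']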